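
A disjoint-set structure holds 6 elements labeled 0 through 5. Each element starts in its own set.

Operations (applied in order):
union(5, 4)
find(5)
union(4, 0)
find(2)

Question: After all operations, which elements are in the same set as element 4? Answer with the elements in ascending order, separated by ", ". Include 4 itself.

Answer: 0, 4, 5

Derivation:
Step 1: union(5, 4) -> merged; set of 5 now {4, 5}
Step 2: find(5) -> no change; set of 5 is {4, 5}
Step 3: union(4, 0) -> merged; set of 4 now {0, 4, 5}
Step 4: find(2) -> no change; set of 2 is {2}
Component of 4: {0, 4, 5}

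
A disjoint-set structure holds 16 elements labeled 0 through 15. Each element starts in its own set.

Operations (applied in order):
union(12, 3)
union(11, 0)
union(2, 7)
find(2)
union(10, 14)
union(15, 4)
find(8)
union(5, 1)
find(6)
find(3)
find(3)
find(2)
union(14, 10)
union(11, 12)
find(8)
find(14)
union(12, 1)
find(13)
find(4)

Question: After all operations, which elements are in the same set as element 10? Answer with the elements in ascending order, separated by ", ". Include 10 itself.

Step 1: union(12, 3) -> merged; set of 12 now {3, 12}
Step 2: union(11, 0) -> merged; set of 11 now {0, 11}
Step 3: union(2, 7) -> merged; set of 2 now {2, 7}
Step 4: find(2) -> no change; set of 2 is {2, 7}
Step 5: union(10, 14) -> merged; set of 10 now {10, 14}
Step 6: union(15, 4) -> merged; set of 15 now {4, 15}
Step 7: find(8) -> no change; set of 8 is {8}
Step 8: union(5, 1) -> merged; set of 5 now {1, 5}
Step 9: find(6) -> no change; set of 6 is {6}
Step 10: find(3) -> no change; set of 3 is {3, 12}
Step 11: find(3) -> no change; set of 3 is {3, 12}
Step 12: find(2) -> no change; set of 2 is {2, 7}
Step 13: union(14, 10) -> already same set; set of 14 now {10, 14}
Step 14: union(11, 12) -> merged; set of 11 now {0, 3, 11, 12}
Step 15: find(8) -> no change; set of 8 is {8}
Step 16: find(14) -> no change; set of 14 is {10, 14}
Step 17: union(12, 1) -> merged; set of 12 now {0, 1, 3, 5, 11, 12}
Step 18: find(13) -> no change; set of 13 is {13}
Step 19: find(4) -> no change; set of 4 is {4, 15}
Component of 10: {10, 14}

Answer: 10, 14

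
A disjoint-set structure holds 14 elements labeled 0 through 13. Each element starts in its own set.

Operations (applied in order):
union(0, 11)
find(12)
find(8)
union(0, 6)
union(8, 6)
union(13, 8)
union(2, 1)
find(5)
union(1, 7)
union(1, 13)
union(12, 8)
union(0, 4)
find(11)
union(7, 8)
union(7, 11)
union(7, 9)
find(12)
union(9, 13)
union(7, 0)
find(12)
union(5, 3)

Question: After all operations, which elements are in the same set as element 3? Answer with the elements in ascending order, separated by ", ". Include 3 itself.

Step 1: union(0, 11) -> merged; set of 0 now {0, 11}
Step 2: find(12) -> no change; set of 12 is {12}
Step 3: find(8) -> no change; set of 8 is {8}
Step 4: union(0, 6) -> merged; set of 0 now {0, 6, 11}
Step 5: union(8, 6) -> merged; set of 8 now {0, 6, 8, 11}
Step 6: union(13, 8) -> merged; set of 13 now {0, 6, 8, 11, 13}
Step 7: union(2, 1) -> merged; set of 2 now {1, 2}
Step 8: find(5) -> no change; set of 5 is {5}
Step 9: union(1, 7) -> merged; set of 1 now {1, 2, 7}
Step 10: union(1, 13) -> merged; set of 1 now {0, 1, 2, 6, 7, 8, 11, 13}
Step 11: union(12, 8) -> merged; set of 12 now {0, 1, 2, 6, 7, 8, 11, 12, 13}
Step 12: union(0, 4) -> merged; set of 0 now {0, 1, 2, 4, 6, 7, 8, 11, 12, 13}
Step 13: find(11) -> no change; set of 11 is {0, 1, 2, 4, 6, 7, 8, 11, 12, 13}
Step 14: union(7, 8) -> already same set; set of 7 now {0, 1, 2, 4, 6, 7, 8, 11, 12, 13}
Step 15: union(7, 11) -> already same set; set of 7 now {0, 1, 2, 4, 6, 7, 8, 11, 12, 13}
Step 16: union(7, 9) -> merged; set of 7 now {0, 1, 2, 4, 6, 7, 8, 9, 11, 12, 13}
Step 17: find(12) -> no change; set of 12 is {0, 1, 2, 4, 6, 7, 8, 9, 11, 12, 13}
Step 18: union(9, 13) -> already same set; set of 9 now {0, 1, 2, 4, 6, 7, 8, 9, 11, 12, 13}
Step 19: union(7, 0) -> already same set; set of 7 now {0, 1, 2, 4, 6, 7, 8, 9, 11, 12, 13}
Step 20: find(12) -> no change; set of 12 is {0, 1, 2, 4, 6, 7, 8, 9, 11, 12, 13}
Step 21: union(5, 3) -> merged; set of 5 now {3, 5}
Component of 3: {3, 5}

Answer: 3, 5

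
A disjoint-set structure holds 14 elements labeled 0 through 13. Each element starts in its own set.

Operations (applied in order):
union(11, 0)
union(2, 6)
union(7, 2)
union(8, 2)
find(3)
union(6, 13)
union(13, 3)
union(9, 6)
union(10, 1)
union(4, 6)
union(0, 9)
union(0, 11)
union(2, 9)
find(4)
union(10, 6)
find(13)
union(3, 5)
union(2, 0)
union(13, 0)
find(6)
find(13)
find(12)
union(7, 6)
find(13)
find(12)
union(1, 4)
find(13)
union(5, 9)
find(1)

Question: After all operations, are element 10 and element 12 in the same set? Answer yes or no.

Answer: no

Derivation:
Step 1: union(11, 0) -> merged; set of 11 now {0, 11}
Step 2: union(2, 6) -> merged; set of 2 now {2, 6}
Step 3: union(7, 2) -> merged; set of 7 now {2, 6, 7}
Step 4: union(8, 2) -> merged; set of 8 now {2, 6, 7, 8}
Step 5: find(3) -> no change; set of 3 is {3}
Step 6: union(6, 13) -> merged; set of 6 now {2, 6, 7, 8, 13}
Step 7: union(13, 3) -> merged; set of 13 now {2, 3, 6, 7, 8, 13}
Step 8: union(9, 6) -> merged; set of 9 now {2, 3, 6, 7, 8, 9, 13}
Step 9: union(10, 1) -> merged; set of 10 now {1, 10}
Step 10: union(4, 6) -> merged; set of 4 now {2, 3, 4, 6, 7, 8, 9, 13}
Step 11: union(0, 9) -> merged; set of 0 now {0, 2, 3, 4, 6, 7, 8, 9, 11, 13}
Step 12: union(0, 11) -> already same set; set of 0 now {0, 2, 3, 4, 6, 7, 8, 9, 11, 13}
Step 13: union(2, 9) -> already same set; set of 2 now {0, 2, 3, 4, 6, 7, 8, 9, 11, 13}
Step 14: find(4) -> no change; set of 4 is {0, 2, 3, 4, 6, 7, 8, 9, 11, 13}
Step 15: union(10, 6) -> merged; set of 10 now {0, 1, 2, 3, 4, 6, 7, 8, 9, 10, 11, 13}
Step 16: find(13) -> no change; set of 13 is {0, 1, 2, 3, 4, 6, 7, 8, 9, 10, 11, 13}
Step 17: union(3, 5) -> merged; set of 3 now {0, 1, 2, 3, 4, 5, 6, 7, 8, 9, 10, 11, 13}
Step 18: union(2, 0) -> already same set; set of 2 now {0, 1, 2, 3, 4, 5, 6, 7, 8, 9, 10, 11, 13}
Step 19: union(13, 0) -> already same set; set of 13 now {0, 1, 2, 3, 4, 5, 6, 7, 8, 9, 10, 11, 13}
Step 20: find(6) -> no change; set of 6 is {0, 1, 2, 3, 4, 5, 6, 7, 8, 9, 10, 11, 13}
Step 21: find(13) -> no change; set of 13 is {0, 1, 2, 3, 4, 5, 6, 7, 8, 9, 10, 11, 13}
Step 22: find(12) -> no change; set of 12 is {12}
Step 23: union(7, 6) -> already same set; set of 7 now {0, 1, 2, 3, 4, 5, 6, 7, 8, 9, 10, 11, 13}
Step 24: find(13) -> no change; set of 13 is {0, 1, 2, 3, 4, 5, 6, 7, 8, 9, 10, 11, 13}
Step 25: find(12) -> no change; set of 12 is {12}
Step 26: union(1, 4) -> already same set; set of 1 now {0, 1, 2, 3, 4, 5, 6, 7, 8, 9, 10, 11, 13}
Step 27: find(13) -> no change; set of 13 is {0, 1, 2, 3, 4, 5, 6, 7, 8, 9, 10, 11, 13}
Step 28: union(5, 9) -> already same set; set of 5 now {0, 1, 2, 3, 4, 5, 6, 7, 8, 9, 10, 11, 13}
Step 29: find(1) -> no change; set of 1 is {0, 1, 2, 3, 4, 5, 6, 7, 8, 9, 10, 11, 13}
Set of 10: {0, 1, 2, 3, 4, 5, 6, 7, 8, 9, 10, 11, 13}; 12 is not a member.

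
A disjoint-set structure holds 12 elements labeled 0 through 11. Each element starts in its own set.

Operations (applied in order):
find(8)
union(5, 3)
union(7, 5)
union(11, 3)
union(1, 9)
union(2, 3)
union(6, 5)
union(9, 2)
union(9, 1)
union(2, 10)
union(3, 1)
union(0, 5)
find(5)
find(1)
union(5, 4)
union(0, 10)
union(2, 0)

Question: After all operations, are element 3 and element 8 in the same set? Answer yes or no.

Step 1: find(8) -> no change; set of 8 is {8}
Step 2: union(5, 3) -> merged; set of 5 now {3, 5}
Step 3: union(7, 5) -> merged; set of 7 now {3, 5, 7}
Step 4: union(11, 3) -> merged; set of 11 now {3, 5, 7, 11}
Step 5: union(1, 9) -> merged; set of 1 now {1, 9}
Step 6: union(2, 3) -> merged; set of 2 now {2, 3, 5, 7, 11}
Step 7: union(6, 5) -> merged; set of 6 now {2, 3, 5, 6, 7, 11}
Step 8: union(9, 2) -> merged; set of 9 now {1, 2, 3, 5, 6, 7, 9, 11}
Step 9: union(9, 1) -> already same set; set of 9 now {1, 2, 3, 5, 6, 7, 9, 11}
Step 10: union(2, 10) -> merged; set of 2 now {1, 2, 3, 5, 6, 7, 9, 10, 11}
Step 11: union(3, 1) -> already same set; set of 3 now {1, 2, 3, 5, 6, 7, 9, 10, 11}
Step 12: union(0, 5) -> merged; set of 0 now {0, 1, 2, 3, 5, 6, 7, 9, 10, 11}
Step 13: find(5) -> no change; set of 5 is {0, 1, 2, 3, 5, 6, 7, 9, 10, 11}
Step 14: find(1) -> no change; set of 1 is {0, 1, 2, 3, 5, 6, 7, 9, 10, 11}
Step 15: union(5, 4) -> merged; set of 5 now {0, 1, 2, 3, 4, 5, 6, 7, 9, 10, 11}
Step 16: union(0, 10) -> already same set; set of 0 now {0, 1, 2, 3, 4, 5, 6, 7, 9, 10, 11}
Step 17: union(2, 0) -> already same set; set of 2 now {0, 1, 2, 3, 4, 5, 6, 7, 9, 10, 11}
Set of 3: {0, 1, 2, 3, 4, 5, 6, 7, 9, 10, 11}; 8 is not a member.

Answer: no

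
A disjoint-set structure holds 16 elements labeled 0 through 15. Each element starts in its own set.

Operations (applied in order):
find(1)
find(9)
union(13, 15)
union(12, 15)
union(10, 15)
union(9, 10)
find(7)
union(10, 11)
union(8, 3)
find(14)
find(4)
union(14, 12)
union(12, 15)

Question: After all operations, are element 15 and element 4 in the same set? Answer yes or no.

Step 1: find(1) -> no change; set of 1 is {1}
Step 2: find(9) -> no change; set of 9 is {9}
Step 3: union(13, 15) -> merged; set of 13 now {13, 15}
Step 4: union(12, 15) -> merged; set of 12 now {12, 13, 15}
Step 5: union(10, 15) -> merged; set of 10 now {10, 12, 13, 15}
Step 6: union(9, 10) -> merged; set of 9 now {9, 10, 12, 13, 15}
Step 7: find(7) -> no change; set of 7 is {7}
Step 8: union(10, 11) -> merged; set of 10 now {9, 10, 11, 12, 13, 15}
Step 9: union(8, 3) -> merged; set of 8 now {3, 8}
Step 10: find(14) -> no change; set of 14 is {14}
Step 11: find(4) -> no change; set of 4 is {4}
Step 12: union(14, 12) -> merged; set of 14 now {9, 10, 11, 12, 13, 14, 15}
Step 13: union(12, 15) -> already same set; set of 12 now {9, 10, 11, 12, 13, 14, 15}
Set of 15: {9, 10, 11, 12, 13, 14, 15}; 4 is not a member.

Answer: no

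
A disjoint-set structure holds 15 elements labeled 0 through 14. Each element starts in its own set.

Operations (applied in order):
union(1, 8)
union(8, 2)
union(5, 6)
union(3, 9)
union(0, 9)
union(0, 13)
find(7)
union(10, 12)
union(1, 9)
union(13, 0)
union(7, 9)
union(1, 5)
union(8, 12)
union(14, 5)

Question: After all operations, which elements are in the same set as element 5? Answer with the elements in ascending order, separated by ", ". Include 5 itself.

Step 1: union(1, 8) -> merged; set of 1 now {1, 8}
Step 2: union(8, 2) -> merged; set of 8 now {1, 2, 8}
Step 3: union(5, 6) -> merged; set of 5 now {5, 6}
Step 4: union(3, 9) -> merged; set of 3 now {3, 9}
Step 5: union(0, 9) -> merged; set of 0 now {0, 3, 9}
Step 6: union(0, 13) -> merged; set of 0 now {0, 3, 9, 13}
Step 7: find(7) -> no change; set of 7 is {7}
Step 8: union(10, 12) -> merged; set of 10 now {10, 12}
Step 9: union(1, 9) -> merged; set of 1 now {0, 1, 2, 3, 8, 9, 13}
Step 10: union(13, 0) -> already same set; set of 13 now {0, 1, 2, 3, 8, 9, 13}
Step 11: union(7, 9) -> merged; set of 7 now {0, 1, 2, 3, 7, 8, 9, 13}
Step 12: union(1, 5) -> merged; set of 1 now {0, 1, 2, 3, 5, 6, 7, 8, 9, 13}
Step 13: union(8, 12) -> merged; set of 8 now {0, 1, 2, 3, 5, 6, 7, 8, 9, 10, 12, 13}
Step 14: union(14, 5) -> merged; set of 14 now {0, 1, 2, 3, 5, 6, 7, 8, 9, 10, 12, 13, 14}
Component of 5: {0, 1, 2, 3, 5, 6, 7, 8, 9, 10, 12, 13, 14}

Answer: 0, 1, 2, 3, 5, 6, 7, 8, 9, 10, 12, 13, 14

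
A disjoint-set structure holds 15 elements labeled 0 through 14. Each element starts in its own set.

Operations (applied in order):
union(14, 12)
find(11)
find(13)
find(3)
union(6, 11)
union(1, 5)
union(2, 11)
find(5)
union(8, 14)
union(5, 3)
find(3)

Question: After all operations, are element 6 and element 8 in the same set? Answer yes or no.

Answer: no

Derivation:
Step 1: union(14, 12) -> merged; set of 14 now {12, 14}
Step 2: find(11) -> no change; set of 11 is {11}
Step 3: find(13) -> no change; set of 13 is {13}
Step 4: find(3) -> no change; set of 3 is {3}
Step 5: union(6, 11) -> merged; set of 6 now {6, 11}
Step 6: union(1, 5) -> merged; set of 1 now {1, 5}
Step 7: union(2, 11) -> merged; set of 2 now {2, 6, 11}
Step 8: find(5) -> no change; set of 5 is {1, 5}
Step 9: union(8, 14) -> merged; set of 8 now {8, 12, 14}
Step 10: union(5, 3) -> merged; set of 5 now {1, 3, 5}
Step 11: find(3) -> no change; set of 3 is {1, 3, 5}
Set of 6: {2, 6, 11}; 8 is not a member.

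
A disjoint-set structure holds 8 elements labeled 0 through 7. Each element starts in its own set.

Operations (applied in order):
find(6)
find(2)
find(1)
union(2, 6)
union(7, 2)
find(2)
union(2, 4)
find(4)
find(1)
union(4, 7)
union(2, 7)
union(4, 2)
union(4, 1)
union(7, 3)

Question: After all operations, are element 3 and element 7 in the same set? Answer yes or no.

Step 1: find(6) -> no change; set of 6 is {6}
Step 2: find(2) -> no change; set of 2 is {2}
Step 3: find(1) -> no change; set of 1 is {1}
Step 4: union(2, 6) -> merged; set of 2 now {2, 6}
Step 5: union(7, 2) -> merged; set of 7 now {2, 6, 7}
Step 6: find(2) -> no change; set of 2 is {2, 6, 7}
Step 7: union(2, 4) -> merged; set of 2 now {2, 4, 6, 7}
Step 8: find(4) -> no change; set of 4 is {2, 4, 6, 7}
Step 9: find(1) -> no change; set of 1 is {1}
Step 10: union(4, 7) -> already same set; set of 4 now {2, 4, 6, 7}
Step 11: union(2, 7) -> already same set; set of 2 now {2, 4, 6, 7}
Step 12: union(4, 2) -> already same set; set of 4 now {2, 4, 6, 7}
Step 13: union(4, 1) -> merged; set of 4 now {1, 2, 4, 6, 7}
Step 14: union(7, 3) -> merged; set of 7 now {1, 2, 3, 4, 6, 7}
Set of 3: {1, 2, 3, 4, 6, 7}; 7 is a member.

Answer: yes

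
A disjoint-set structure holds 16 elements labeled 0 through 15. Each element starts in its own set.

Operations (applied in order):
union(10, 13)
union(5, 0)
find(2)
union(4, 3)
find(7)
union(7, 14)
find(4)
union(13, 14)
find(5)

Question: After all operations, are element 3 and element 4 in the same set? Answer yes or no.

Answer: yes

Derivation:
Step 1: union(10, 13) -> merged; set of 10 now {10, 13}
Step 2: union(5, 0) -> merged; set of 5 now {0, 5}
Step 3: find(2) -> no change; set of 2 is {2}
Step 4: union(4, 3) -> merged; set of 4 now {3, 4}
Step 5: find(7) -> no change; set of 7 is {7}
Step 6: union(7, 14) -> merged; set of 7 now {7, 14}
Step 7: find(4) -> no change; set of 4 is {3, 4}
Step 8: union(13, 14) -> merged; set of 13 now {7, 10, 13, 14}
Step 9: find(5) -> no change; set of 5 is {0, 5}
Set of 3: {3, 4}; 4 is a member.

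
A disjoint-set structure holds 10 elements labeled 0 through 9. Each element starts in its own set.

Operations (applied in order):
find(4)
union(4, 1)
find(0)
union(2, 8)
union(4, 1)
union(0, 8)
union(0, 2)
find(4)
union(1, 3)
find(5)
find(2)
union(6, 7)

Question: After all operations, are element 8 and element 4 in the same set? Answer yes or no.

Step 1: find(4) -> no change; set of 4 is {4}
Step 2: union(4, 1) -> merged; set of 4 now {1, 4}
Step 3: find(0) -> no change; set of 0 is {0}
Step 4: union(2, 8) -> merged; set of 2 now {2, 8}
Step 5: union(4, 1) -> already same set; set of 4 now {1, 4}
Step 6: union(0, 8) -> merged; set of 0 now {0, 2, 8}
Step 7: union(0, 2) -> already same set; set of 0 now {0, 2, 8}
Step 8: find(4) -> no change; set of 4 is {1, 4}
Step 9: union(1, 3) -> merged; set of 1 now {1, 3, 4}
Step 10: find(5) -> no change; set of 5 is {5}
Step 11: find(2) -> no change; set of 2 is {0, 2, 8}
Step 12: union(6, 7) -> merged; set of 6 now {6, 7}
Set of 8: {0, 2, 8}; 4 is not a member.

Answer: no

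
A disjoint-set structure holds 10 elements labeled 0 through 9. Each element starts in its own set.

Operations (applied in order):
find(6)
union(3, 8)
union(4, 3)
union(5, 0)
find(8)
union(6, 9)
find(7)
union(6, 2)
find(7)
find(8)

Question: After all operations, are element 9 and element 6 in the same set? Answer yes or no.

Answer: yes

Derivation:
Step 1: find(6) -> no change; set of 6 is {6}
Step 2: union(3, 8) -> merged; set of 3 now {3, 8}
Step 3: union(4, 3) -> merged; set of 4 now {3, 4, 8}
Step 4: union(5, 0) -> merged; set of 5 now {0, 5}
Step 5: find(8) -> no change; set of 8 is {3, 4, 8}
Step 6: union(6, 9) -> merged; set of 6 now {6, 9}
Step 7: find(7) -> no change; set of 7 is {7}
Step 8: union(6, 2) -> merged; set of 6 now {2, 6, 9}
Step 9: find(7) -> no change; set of 7 is {7}
Step 10: find(8) -> no change; set of 8 is {3, 4, 8}
Set of 9: {2, 6, 9}; 6 is a member.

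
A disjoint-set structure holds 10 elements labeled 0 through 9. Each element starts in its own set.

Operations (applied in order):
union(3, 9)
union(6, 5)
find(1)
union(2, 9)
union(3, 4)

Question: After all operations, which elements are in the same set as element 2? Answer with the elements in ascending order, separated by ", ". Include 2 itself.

Step 1: union(3, 9) -> merged; set of 3 now {3, 9}
Step 2: union(6, 5) -> merged; set of 6 now {5, 6}
Step 3: find(1) -> no change; set of 1 is {1}
Step 4: union(2, 9) -> merged; set of 2 now {2, 3, 9}
Step 5: union(3, 4) -> merged; set of 3 now {2, 3, 4, 9}
Component of 2: {2, 3, 4, 9}

Answer: 2, 3, 4, 9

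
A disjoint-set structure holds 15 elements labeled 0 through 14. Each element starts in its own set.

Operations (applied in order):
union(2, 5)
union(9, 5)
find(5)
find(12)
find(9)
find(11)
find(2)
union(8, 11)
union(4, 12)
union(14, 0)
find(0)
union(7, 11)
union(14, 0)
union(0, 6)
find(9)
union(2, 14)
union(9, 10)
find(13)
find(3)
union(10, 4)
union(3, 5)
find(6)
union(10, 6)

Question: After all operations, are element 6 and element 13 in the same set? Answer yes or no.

Answer: no

Derivation:
Step 1: union(2, 5) -> merged; set of 2 now {2, 5}
Step 2: union(9, 5) -> merged; set of 9 now {2, 5, 9}
Step 3: find(5) -> no change; set of 5 is {2, 5, 9}
Step 4: find(12) -> no change; set of 12 is {12}
Step 5: find(9) -> no change; set of 9 is {2, 5, 9}
Step 6: find(11) -> no change; set of 11 is {11}
Step 7: find(2) -> no change; set of 2 is {2, 5, 9}
Step 8: union(8, 11) -> merged; set of 8 now {8, 11}
Step 9: union(4, 12) -> merged; set of 4 now {4, 12}
Step 10: union(14, 0) -> merged; set of 14 now {0, 14}
Step 11: find(0) -> no change; set of 0 is {0, 14}
Step 12: union(7, 11) -> merged; set of 7 now {7, 8, 11}
Step 13: union(14, 0) -> already same set; set of 14 now {0, 14}
Step 14: union(0, 6) -> merged; set of 0 now {0, 6, 14}
Step 15: find(9) -> no change; set of 9 is {2, 5, 9}
Step 16: union(2, 14) -> merged; set of 2 now {0, 2, 5, 6, 9, 14}
Step 17: union(9, 10) -> merged; set of 9 now {0, 2, 5, 6, 9, 10, 14}
Step 18: find(13) -> no change; set of 13 is {13}
Step 19: find(3) -> no change; set of 3 is {3}
Step 20: union(10, 4) -> merged; set of 10 now {0, 2, 4, 5, 6, 9, 10, 12, 14}
Step 21: union(3, 5) -> merged; set of 3 now {0, 2, 3, 4, 5, 6, 9, 10, 12, 14}
Step 22: find(6) -> no change; set of 6 is {0, 2, 3, 4, 5, 6, 9, 10, 12, 14}
Step 23: union(10, 6) -> already same set; set of 10 now {0, 2, 3, 4, 5, 6, 9, 10, 12, 14}
Set of 6: {0, 2, 3, 4, 5, 6, 9, 10, 12, 14}; 13 is not a member.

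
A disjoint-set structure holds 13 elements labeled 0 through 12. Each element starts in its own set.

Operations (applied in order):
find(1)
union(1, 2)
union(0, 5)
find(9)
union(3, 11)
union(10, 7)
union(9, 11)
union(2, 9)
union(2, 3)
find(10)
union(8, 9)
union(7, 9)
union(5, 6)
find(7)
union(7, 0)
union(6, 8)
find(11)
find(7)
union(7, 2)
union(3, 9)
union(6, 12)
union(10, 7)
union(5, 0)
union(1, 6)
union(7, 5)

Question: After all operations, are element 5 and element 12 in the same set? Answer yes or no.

Step 1: find(1) -> no change; set of 1 is {1}
Step 2: union(1, 2) -> merged; set of 1 now {1, 2}
Step 3: union(0, 5) -> merged; set of 0 now {0, 5}
Step 4: find(9) -> no change; set of 9 is {9}
Step 5: union(3, 11) -> merged; set of 3 now {3, 11}
Step 6: union(10, 7) -> merged; set of 10 now {7, 10}
Step 7: union(9, 11) -> merged; set of 9 now {3, 9, 11}
Step 8: union(2, 9) -> merged; set of 2 now {1, 2, 3, 9, 11}
Step 9: union(2, 3) -> already same set; set of 2 now {1, 2, 3, 9, 11}
Step 10: find(10) -> no change; set of 10 is {7, 10}
Step 11: union(8, 9) -> merged; set of 8 now {1, 2, 3, 8, 9, 11}
Step 12: union(7, 9) -> merged; set of 7 now {1, 2, 3, 7, 8, 9, 10, 11}
Step 13: union(5, 6) -> merged; set of 5 now {0, 5, 6}
Step 14: find(7) -> no change; set of 7 is {1, 2, 3, 7, 8, 9, 10, 11}
Step 15: union(7, 0) -> merged; set of 7 now {0, 1, 2, 3, 5, 6, 7, 8, 9, 10, 11}
Step 16: union(6, 8) -> already same set; set of 6 now {0, 1, 2, 3, 5, 6, 7, 8, 9, 10, 11}
Step 17: find(11) -> no change; set of 11 is {0, 1, 2, 3, 5, 6, 7, 8, 9, 10, 11}
Step 18: find(7) -> no change; set of 7 is {0, 1, 2, 3, 5, 6, 7, 8, 9, 10, 11}
Step 19: union(7, 2) -> already same set; set of 7 now {0, 1, 2, 3, 5, 6, 7, 8, 9, 10, 11}
Step 20: union(3, 9) -> already same set; set of 3 now {0, 1, 2, 3, 5, 6, 7, 8, 9, 10, 11}
Step 21: union(6, 12) -> merged; set of 6 now {0, 1, 2, 3, 5, 6, 7, 8, 9, 10, 11, 12}
Step 22: union(10, 7) -> already same set; set of 10 now {0, 1, 2, 3, 5, 6, 7, 8, 9, 10, 11, 12}
Step 23: union(5, 0) -> already same set; set of 5 now {0, 1, 2, 3, 5, 6, 7, 8, 9, 10, 11, 12}
Step 24: union(1, 6) -> already same set; set of 1 now {0, 1, 2, 3, 5, 6, 7, 8, 9, 10, 11, 12}
Step 25: union(7, 5) -> already same set; set of 7 now {0, 1, 2, 3, 5, 6, 7, 8, 9, 10, 11, 12}
Set of 5: {0, 1, 2, 3, 5, 6, 7, 8, 9, 10, 11, 12}; 12 is a member.

Answer: yes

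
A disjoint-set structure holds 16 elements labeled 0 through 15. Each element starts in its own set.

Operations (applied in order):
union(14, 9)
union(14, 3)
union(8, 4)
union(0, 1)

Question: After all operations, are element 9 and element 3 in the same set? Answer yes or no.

Answer: yes

Derivation:
Step 1: union(14, 9) -> merged; set of 14 now {9, 14}
Step 2: union(14, 3) -> merged; set of 14 now {3, 9, 14}
Step 3: union(8, 4) -> merged; set of 8 now {4, 8}
Step 4: union(0, 1) -> merged; set of 0 now {0, 1}
Set of 9: {3, 9, 14}; 3 is a member.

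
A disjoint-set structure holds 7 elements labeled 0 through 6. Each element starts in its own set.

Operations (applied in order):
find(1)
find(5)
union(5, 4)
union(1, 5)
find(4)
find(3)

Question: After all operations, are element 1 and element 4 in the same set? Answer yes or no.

Answer: yes

Derivation:
Step 1: find(1) -> no change; set of 1 is {1}
Step 2: find(5) -> no change; set of 5 is {5}
Step 3: union(5, 4) -> merged; set of 5 now {4, 5}
Step 4: union(1, 5) -> merged; set of 1 now {1, 4, 5}
Step 5: find(4) -> no change; set of 4 is {1, 4, 5}
Step 6: find(3) -> no change; set of 3 is {3}
Set of 1: {1, 4, 5}; 4 is a member.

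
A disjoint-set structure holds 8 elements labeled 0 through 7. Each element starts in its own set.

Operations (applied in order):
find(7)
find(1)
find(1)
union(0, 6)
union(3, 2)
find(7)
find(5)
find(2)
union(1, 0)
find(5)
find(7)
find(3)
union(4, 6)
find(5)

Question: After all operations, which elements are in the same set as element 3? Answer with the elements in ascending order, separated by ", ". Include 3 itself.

Answer: 2, 3

Derivation:
Step 1: find(7) -> no change; set of 7 is {7}
Step 2: find(1) -> no change; set of 1 is {1}
Step 3: find(1) -> no change; set of 1 is {1}
Step 4: union(0, 6) -> merged; set of 0 now {0, 6}
Step 5: union(3, 2) -> merged; set of 3 now {2, 3}
Step 6: find(7) -> no change; set of 7 is {7}
Step 7: find(5) -> no change; set of 5 is {5}
Step 8: find(2) -> no change; set of 2 is {2, 3}
Step 9: union(1, 0) -> merged; set of 1 now {0, 1, 6}
Step 10: find(5) -> no change; set of 5 is {5}
Step 11: find(7) -> no change; set of 7 is {7}
Step 12: find(3) -> no change; set of 3 is {2, 3}
Step 13: union(4, 6) -> merged; set of 4 now {0, 1, 4, 6}
Step 14: find(5) -> no change; set of 5 is {5}
Component of 3: {2, 3}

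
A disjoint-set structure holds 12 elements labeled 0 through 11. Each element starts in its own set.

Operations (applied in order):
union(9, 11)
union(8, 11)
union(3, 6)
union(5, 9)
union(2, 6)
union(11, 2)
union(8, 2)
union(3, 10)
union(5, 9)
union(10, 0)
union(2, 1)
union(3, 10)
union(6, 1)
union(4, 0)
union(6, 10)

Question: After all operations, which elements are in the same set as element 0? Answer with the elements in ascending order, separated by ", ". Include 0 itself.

Step 1: union(9, 11) -> merged; set of 9 now {9, 11}
Step 2: union(8, 11) -> merged; set of 8 now {8, 9, 11}
Step 3: union(3, 6) -> merged; set of 3 now {3, 6}
Step 4: union(5, 9) -> merged; set of 5 now {5, 8, 9, 11}
Step 5: union(2, 6) -> merged; set of 2 now {2, 3, 6}
Step 6: union(11, 2) -> merged; set of 11 now {2, 3, 5, 6, 8, 9, 11}
Step 7: union(8, 2) -> already same set; set of 8 now {2, 3, 5, 6, 8, 9, 11}
Step 8: union(3, 10) -> merged; set of 3 now {2, 3, 5, 6, 8, 9, 10, 11}
Step 9: union(5, 9) -> already same set; set of 5 now {2, 3, 5, 6, 8, 9, 10, 11}
Step 10: union(10, 0) -> merged; set of 10 now {0, 2, 3, 5, 6, 8, 9, 10, 11}
Step 11: union(2, 1) -> merged; set of 2 now {0, 1, 2, 3, 5, 6, 8, 9, 10, 11}
Step 12: union(3, 10) -> already same set; set of 3 now {0, 1, 2, 3, 5, 6, 8, 9, 10, 11}
Step 13: union(6, 1) -> already same set; set of 6 now {0, 1, 2, 3, 5, 6, 8, 9, 10, 11}
Step 14: union(4, 0) -> merged; set of 4 now {0, 1, 2, 3, 4, 5, 6, 8, 9, 10, 11}
Step 15: union(6, 10) -> already same set; set of 6 now {0, 1, 2, 3, 4, 5, 6, 8, 9, 10, 11}
Component of 0: {0, 1, 2, 3, 4, 5, 6, 8, 9, 10, 11}

Answer: 0, 1, 2, 3, 4, 5, 6, 8, 9, 10, 11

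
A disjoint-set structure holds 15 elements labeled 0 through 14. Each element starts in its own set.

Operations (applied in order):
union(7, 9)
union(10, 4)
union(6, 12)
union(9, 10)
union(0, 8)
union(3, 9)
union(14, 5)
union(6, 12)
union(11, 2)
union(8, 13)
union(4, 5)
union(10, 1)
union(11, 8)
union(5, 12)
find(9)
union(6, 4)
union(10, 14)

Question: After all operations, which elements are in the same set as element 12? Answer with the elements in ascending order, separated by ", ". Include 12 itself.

Step 1: union(7, 9) -> merged; set of 7 now {7, 9}
Step 2: union(10, 4) -> merged; set of 10 now {4, 10}
Step 3: union(6, 12) -> merged; set of 6 now {6, 12}
Step 4: union(9, 10) -> merged; set of 9 now {4, 7, 9, 10}
Step 5: union(0, 8) -> merged; set of 0 now {0, 8}
Step 6: union(3, 9) -> merged; set of 3 now {3, 4, 7, 9, 10}
Step 7: union(14, 5) -> merged; set of 14 now {5, 14}
Step 8: union(6, 12) -> already same set; set of 6 now {6, 12}
Step 9: union(11, 2) -> merged; set of 11 now {2, 11}
Step 10: union(8, 13) -> merged; set of 8 now {0, 8, 13}
Step 11: union(4, 5) -> merged; set of 4 now {3, 4, 5, 7, 9, 10, 14}
Step 12: union(10, 1) -> merged; set of 10 now {1, 3, 4, 5, 7, 9, 10, 14}
Step 13: union(11, 8) -> merged; set of 11 now {0, 2, 8, 11, 13}
Step 14: union(5, 12) -> merged; set of 5 now {1, 3, 4, 5, 6, 7, 9, 10, 12, 14}
Step 15: find(9) -> no change; set of 9 is {1, 3, 4, 5, 6, 7, 9, 10, 12, 14}
Step 16: union(6, 4) -> already same set; set of 6 now {1, 3, 4, 5, 6, 7, 9, 10, 12, 14}
Step 17: union(10, 14) -> already same set; set of 10 now {1, 3, 4, 5, 6, 7, 9, 10, 12, 14}
Component of 12: {1, 3, 4, 5, 6, 7, 9, 10, 12, 14}

Answer: 1, 3, 4, 5, 6, 7, 9, 10, 12, 14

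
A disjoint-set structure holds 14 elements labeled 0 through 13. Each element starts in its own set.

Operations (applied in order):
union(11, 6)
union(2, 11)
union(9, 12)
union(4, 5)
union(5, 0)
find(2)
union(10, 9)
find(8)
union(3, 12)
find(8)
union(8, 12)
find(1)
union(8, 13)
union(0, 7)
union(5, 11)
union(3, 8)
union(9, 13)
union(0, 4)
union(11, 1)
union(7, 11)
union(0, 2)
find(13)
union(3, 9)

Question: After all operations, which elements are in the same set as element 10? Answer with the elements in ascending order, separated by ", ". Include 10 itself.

Answer: 3, 8, 9, 10, 12, 13

Derivation:
Step 1: union(11, 6) -> merged; set of 11 now {6, 11}
Step 2: union(2, 11) -> merged; set of 2 now {2, 6, 11}
Step 3: union(9, 12) -> merged; set of 9 now {9, 12}
Step 4: union(4, 5) -> merged; set of 4 now {4, 5}
Step 5: union(5, 0) -> merged; set of 5 now {0, 4, 5}
Step 6: find(2) -> no change; set of 2 is {2, 6, 11}
Step 7: union(10, 9) -> merged; set of 10 now {9, 10, 12}
Step 8: find(8) -> no change; set of 8 is {8}
Step 9: union(3, 12) -> merged; set of 3 now {3, 9, 10, 12}
Step 10: find(8) -> no change; set of 8 is {8}
Step 11: union(8, 12) -> merged; set of 8 now {3, 8, 9, 10, 12}
Step 12: find(1) -> no change; set of 1 is {1}
Step 13: union(8, 13) -> merged; set of 8 now {3, 8, 9, 10, 12, 13}
Step 14: union(0, 7) -> merged; set of 0 now {0, 4, 5, 7}
Step 15: union(5, 11) -> merged; set of 5 now {0, 2, 4, 5, 6, 7, 11}
Step 16: union(3, 8) -> already same set; set of 3 now {3, 8, 9, 10, 12, 13}
Step 17: union(9, 13) -> already same set; set of 9 now {3, 8, 9, 10, 12, 13}
Step 18: union(0, 4) -> already same set; set of 0 now {0, 2, 4, 5, 6, 7, 11}
Step 19: union(11, 1) -> merged; set of 11 now {0, 1, 2, 4, 5, 6, 7, 11}
Step 20: union(7, 11) -> already same set; set of 7 now {0, 1, 2, 4, 5, 6, 7, 11}
Step 21: union(0, 2) -> already same set; set of 0 now {0, 1, 2, 4, 5, 6, 7, 11}
Step 22: find(13) -> no change; set of 13 is {3, 8, 9, 10, 12, 13}
Step 23: union(3, 9) -> already same set; set of 3 now {3, 8, 9, 10, 12, 13}
Component of 10: {3, 8, 9, 10, 12, 13}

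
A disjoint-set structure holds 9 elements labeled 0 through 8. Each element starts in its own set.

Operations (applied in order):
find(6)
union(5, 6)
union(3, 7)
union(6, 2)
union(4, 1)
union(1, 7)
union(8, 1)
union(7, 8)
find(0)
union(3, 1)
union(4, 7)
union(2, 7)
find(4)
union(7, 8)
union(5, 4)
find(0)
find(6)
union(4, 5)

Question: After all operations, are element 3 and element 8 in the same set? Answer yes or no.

Answer: yes

Derivation:
Step 1: find(6) -> no change; set of 6 is {6}
Step 2: union(5, 6) -> merged; set of 5 now {5, 6}
Step 3: union(3, 7) -> merged; set of 3 now {3, 7}
Step 4: union(6, 2) -> merged; set of 6 now {2, 5, 6}
Step 5: union(4, 1) -> merged; set of 4 now {1, 4}
Step 6: union(1, 7) -> merged; set of 1 now {1, 3, 4, 7}
Step 7: union(8, 1) -> merged; set of 8 now {1, 3, 4, 7, 8}
Step 8: union(7, 8) -> already same set; set of 7 now {1, 3, 4, 7, 8}
Step 9: find(0) -> no change; set of 0 is {0}
Step 10: union(3, 1) -> already same set; set of 3 now {1, 3, 4, 7, 8}
Step 11: union(4, 7) -> already same set; set of 4 now {1, 3, 4, 7, 8}
Step 12: union(2, 7) -> merged; set of 2 now {1, 2, 3, 4, 5, 6, 7, 8}
Step 13: find(4) -> no change; set of 4 is {1, 2, 3, 4, 5, 6, 7, 8}
Step 14: union(7, 8) -> already same set; set of 7 now {1, 2, 3, 4, 5, 6, 7, 8}
Step 15: union(5, 4) -> already same set; set of 5 now {1, 2, 3, 4, 5, 6, 7, 8}
Step 16: find(0) -> no change; set of 0 is {0}
Step 17: find(6) -> no change; set of 6 is {1, 2, 3, 4, 5, 6, 7, 8}
Step 18: union(4, 5) -> already same set; set of 4 now {1, 2, 3, 4, 5, 6, 7, 8}
Set of 3: {1, 2, 3, 4, 5, 6, 7, 8}; 8 is a member.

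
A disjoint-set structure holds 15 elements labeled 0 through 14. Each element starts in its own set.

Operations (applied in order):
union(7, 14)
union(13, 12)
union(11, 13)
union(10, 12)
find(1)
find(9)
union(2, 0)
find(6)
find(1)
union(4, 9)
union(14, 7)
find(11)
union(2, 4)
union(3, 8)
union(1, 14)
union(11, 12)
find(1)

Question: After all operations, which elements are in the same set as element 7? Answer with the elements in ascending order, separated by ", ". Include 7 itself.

Step 1: union(7, 14) -> merged; set of 7 now {7, 14}
Step 2: union(13, 12) -> merged; set of 13 now {12, 13}
Step 3: union(11, 13) -> merged; set of 11 now {11, 12, 13}
Step 4: union(10, 12) -> merged; set of 10 now {10, 11, 12, 13}
Step 5: find(1) -> no change; set of 1 is {1}
Step 6: find(9) -> no change; set of 9 is {9}
Step 7: union(2, 0) -> merged; set of 2 now {0, 2}
Step 8: find(6) -> no change; set of 6 is {6}
Step 9: find(1) -> no change; set of 1 is {1}
Step 10: union(4, 9) -> merged; set of 4 now {4, 9}
Step 11: union(14, 7) -> already same set; set of 14 now {7, 14}
Step 12: find(11) -> no change; set of 11 is {10, 11, 12, 13}
Step 13: union(2, 4) -> merged; set of 2 now {0, 2, 4, 9}
Step 14: union(3, 8) -> merged; set of 3 now {3, 8}
Step 15: union(1, 14) -> merged; set of 1 now {1, 7, 14}
Step 16: union(11, 12) -> already same set; set of 11 now {10, 11, 12, 13}
Step 17: find(1) -> no change; set of 1 is {1, 7, 14}
Component of 7: {1, 7, 14}

Answer: 1, 7, 14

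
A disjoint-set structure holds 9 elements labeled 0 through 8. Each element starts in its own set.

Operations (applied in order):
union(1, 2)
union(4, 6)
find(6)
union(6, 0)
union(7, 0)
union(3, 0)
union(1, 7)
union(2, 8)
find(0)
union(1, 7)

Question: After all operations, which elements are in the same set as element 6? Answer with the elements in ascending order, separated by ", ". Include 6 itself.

Step 1: union(1, 2) -> merged; set of 1 now {1, 2}
Step 2: union(4, 6) -> merged; set of 4 now {4, 6}
Step 3: find(6) -> no change; set of 6 is {4, 6}
Step 4: union(6, 0) -> merged; set of 6 now {0, 4, 6}
Step 5: union(7, 0) -> merged; set of 7 now {0, 4, 6, 7}
Step 6: union(3, 0) -> merged; set of 3 now {0, 3, 4, 6, 7}
Step 7: union(1, 7) -> merged; set of 1 now {0, 1, 2, 3, 4, 6, 7}
Step 8: union(2, 8) -> merged; set of 2 now {0, 1, 2, 3, 4, 6, 7, 8}
Step 9: find(0) -> no change; set of 0 is {0, 1, 2, 3, 4, 6, 7, 8}
Step 10: union(1, 7) -> already same set; set of 1 now {0, 1, 2, 3, 4, 6, 7, 8}
Component of 6: {0, 1, 2, 3, 4, 6, 7, 8}

Answer: 0, 1, 2, 3, 4, 6, 7, 8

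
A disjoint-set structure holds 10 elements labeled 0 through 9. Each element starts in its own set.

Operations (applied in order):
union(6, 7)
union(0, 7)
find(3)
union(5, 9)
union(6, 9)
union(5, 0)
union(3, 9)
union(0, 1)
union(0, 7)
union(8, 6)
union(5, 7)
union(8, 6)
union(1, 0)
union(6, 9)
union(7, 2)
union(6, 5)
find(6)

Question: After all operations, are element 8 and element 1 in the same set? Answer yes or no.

Step 1: union(6, 7) -> merged; set of 6 now {6, 7}
Step 2: union(0, 7) -> merged; set of 0 now {0, 6, 7}
Step 3: find(3) -> no change; set of 3 is {3}
Step 4: union(5, 9) -> merged; set of 5 now {5, 9}
Step 5: union(6, 9) -> merged; set of 6 now {0, 5, 6, 7, 9}
Step 6: union(5, 0) -> already same set; set of 5 now {0, 5, 6, 7, 9}
Step 7: union(3, 9) -> merged; set of 3 now {0, 3, 5, 6, 7, 9}
Step 8: union(0, 1) -> merged; set of 0 now {0, 1, 3, 5, 6, 7, 9}
Step 9: union(0, 7) -> already same set; set of 0 now {0, 1, 3, 5, 6, 7, 9}
Step 10: union(8, 6) -> merged; set of 8 now {0, 1, 3, 5, 6, 7, 8, 9}
Step 11: union(5, 7) -> already same set; set of 5 now {0, 1, 3, 5, 6, 7, 8, 9}
Step 12: union(8, 6) -> already same set; set of 8 now {0, 1, 3, 5, 6, 7, 8, 9}
Step 13: union(1, 0) -> already same set; set of 1 now {0, 1, 3, 5, 6, 7, 8, 9}
Step 14: union(6, 9) -> already same set; set of 6 now {0, 1, 3, 5, 6, 7, 8, 9}
Step 15: union(7, 2) -> merged; set of 7 now {0, 1, 2, 3, 5, 6, 7, 8, 9}
Step 16: union(6, 5) -> already same set; set of 6 now {0, 1, 2, 3, 5, 6, 7, 8, 9}
Step 17: find(6) -> no change; set of 6 is {0, 1, 2, 3, 5, 6, 7, 8, 9}
Set of 8: {0, 1, 2, 3, 5, 6, 7, 8, 9}; 1 is a member.

Answer: yes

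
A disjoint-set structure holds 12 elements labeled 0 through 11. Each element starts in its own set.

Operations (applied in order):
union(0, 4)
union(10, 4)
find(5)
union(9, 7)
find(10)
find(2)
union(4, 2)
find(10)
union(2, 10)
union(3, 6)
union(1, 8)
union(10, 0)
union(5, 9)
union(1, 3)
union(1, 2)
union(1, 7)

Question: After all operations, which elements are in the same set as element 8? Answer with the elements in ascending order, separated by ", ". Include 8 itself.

Answer: 0, 1, 2, 3, 4, 5, 6, 7, 8, 9, 10

Derivation:
Step 1: union(0, 4) -> merged; set of 0 now {0, 4}
Step 2: union(10, 4) -> merged; set of 10 now {0, 4, 10}
Step 3: find(5) -> no change; set of 5 is {5}
Step 4: union(9, 7) -> merged; set of 9 now {7, 9}
Step 5: find(10) -> no change; set of 10 is {0, 4, 10}
Step 6: find(2) -> no change; set of 2 is {2}
Step 7: union(4, 2) -> merged; set of 4 now {0, 2, 4, 10}
Step 8: find(10) -> no change; set of 10 is {0, 2, 4, 10}
Step 9: union(2, 10) -> already same set; set of 2 now {0, 2, 4, 10}
Step 10: union(3, 6) -> merged; set of 3 now {3, 6}
Step 11: union(1, 8) -> merged; set of 1 now {1, 8}
Step 12: union(10, 0) -> already same set; set of 10 now {0, 2, 4, 10}
Step 13: union(5, 9) -> merged; set of 5 now {5, 7, 9}
Step 14: union(1, 3) -> merged; set of 1 now {1, 3, 6, 8}
Step 15: union(1, 2) -> merged; set of 1 now {0, 1, 2, 3, 4, 6, 8, 10}
Step 16: union(1, 7) -> merged; set of 1 now {0, 1, 2, 3, 4, 5, 6, 7, 8, 9, 10}
Component of 8: {0, 1, 2, 3, 4, 5, 6, 7, 8, 9, 10}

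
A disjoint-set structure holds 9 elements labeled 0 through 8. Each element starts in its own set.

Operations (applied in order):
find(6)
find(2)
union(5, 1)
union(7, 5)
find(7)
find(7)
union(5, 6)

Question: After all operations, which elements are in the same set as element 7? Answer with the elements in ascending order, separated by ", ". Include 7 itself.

Answer: 1, 5, 6, 7

Derivation:
Step 1: find(6) -> no change; set of 6 is {6}
Step 2: find(2) -> no change; set of 2 is {2}
Step 3: union(5, 1) -> merged; set of 5 now {1, 5}
Step 4: union(7, 5) -> merged; set of 7 now {1, 5, 7}
Step 5: find(7) -> no change; set of 7 is {1, 5, 7}
Step 6: find(7) -> no change; set of 7 is {1, 5, 7}
Step 7: union(5, 6) -> merged; set of 5 now {1, 5, 6, 7}
Component of 7: {1, 5, 6, 7}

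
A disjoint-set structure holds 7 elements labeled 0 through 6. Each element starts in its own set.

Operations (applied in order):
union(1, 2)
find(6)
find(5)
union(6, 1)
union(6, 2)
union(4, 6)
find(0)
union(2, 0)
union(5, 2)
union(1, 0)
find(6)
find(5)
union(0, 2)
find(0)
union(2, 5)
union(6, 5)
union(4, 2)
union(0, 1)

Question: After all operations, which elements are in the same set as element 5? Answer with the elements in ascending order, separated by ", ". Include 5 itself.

Step 1: union(1, 2) -> merged; set of 1 now {1, 2}
Step 2: find(6) -> no change; set of 6 is {6}
Step 3: find(5) -> no change; set of 5 is {5}
Step 4: union(6, 1) -> merged; set of 6 now {1, 2, 6}
Step 5: union(6, 2) -> already same set; set of 6 now {1, 2, 6}
Step 6: union(4, 6) -> merged; set of 4 now {1, 2, 4, 6}
Step 7: find(0) -> no change; set of 0 is {0}
Step 8: union(2, 0) -> merged; set of 2 now {0, 1, 2, 4, 6}
Step 9: union(5, 2) -> merged; set of 5 now {0, 1, 2, 4, 5, 6}
Step 10: union(1, 0) -> already same set; set of 1 now {0, 1, 2, 4, 5, 6}
Step 11: find(6) -> no change; set of 6 is {0, 1, 2, 4, 5, 6}
Step 12: find(5) -> no change; set of 5 is {0, 1, 2, 4, 5, 6}
Step 13: union(0, 2) -> already same set; set of 0 now {0, 1, 2, 4, 5, 6}
Step 14: find(0) -> no change; set of 0 is {0, 1, 2, 4, 5, 6}
Step 15: union(2, 5) -> already same set; set of 2 now {0, 1, 2, 4, 5, 6}
Step 16: union(6, 5) -> already same set; set of 6 now {0, 1, 2, 4, 5, 6}
Step 17: union(4, 2) -> already same set; set of 4 now {0, 1, 2, 4, 5, 6}
Step 18: union(0, 1) -> already same set; set of 0 now {0, 1, 2, 4, 5, 6}
Component of 5: {0, 1, 2, 4, 5, 6}

Answer: 0, 1, 2, 4, 5, 6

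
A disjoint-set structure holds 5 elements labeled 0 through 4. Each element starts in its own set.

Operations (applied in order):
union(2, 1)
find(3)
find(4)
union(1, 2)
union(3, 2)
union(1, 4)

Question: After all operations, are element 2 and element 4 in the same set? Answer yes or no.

Step 1: union(2, 1) -> merged; set of 2 now {1, 2}
Step 2: find(3) -> no change; set of 3 is {3}
Step 3: find(4) -> no change; set of 4 is {4}
Step 4: union(1, 2) -> already same set; set of 1 now {1, 2}
Step 5: union(3, 2) -> merged; set of 3 now {1, 2, 3}
Step 6: union(1, 4) -> merged; set of 1 now {1, 2, 3, 4}
Set of 2: {1, 2, 3, 4}; 4 is a member.

Answer: yes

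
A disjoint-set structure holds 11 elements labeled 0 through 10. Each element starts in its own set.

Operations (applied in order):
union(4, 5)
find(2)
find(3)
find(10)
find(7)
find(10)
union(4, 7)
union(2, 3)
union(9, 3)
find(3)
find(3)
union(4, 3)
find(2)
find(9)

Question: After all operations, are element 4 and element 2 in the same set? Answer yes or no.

Answer: yes

Derivation:
Step 1: union(4, 5) -> merged; set of 4 now {4, 5}
Step 2: find(2) -> no change; set of 2 is {2}
Step 3: find(3) -> no change; set of 3 is {3}
Step 4: find(10) -> no change; set of 10 is {10}
Step 5: find(7) -> no change; set of 7 is {7}
Step 6: find(10) -> no change; set of 10 is {10}
Step 7: union(4, 7) -> merged; set of 4 now {4, 5, 7}
Step 8: union(2, 3) -> merged; set of 2 now {2, 3}
Step 9: union(9, 3) -> merged; set of 9 now {2, 3, 9}
Step 10: find(3) -> no change; set of 3 is {2, 3, 9}
Step 11: find(3) -> no change; set of 3 is {2, 3, 9}
Step 12: union(4, 3) -> merged; set of 4 now {2, 3, 4, 5, 7, 9}
Step 13: find(2) -> no change; set of 2 is {2, 3, 4, 5, 7, 9}
Step 14: find(9) -> no change; set of 9 is {2, 3, 4, 5, 7, 9}
Set of 4: {2, 3, 4, 5, 7, 9}; 2 is a member.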